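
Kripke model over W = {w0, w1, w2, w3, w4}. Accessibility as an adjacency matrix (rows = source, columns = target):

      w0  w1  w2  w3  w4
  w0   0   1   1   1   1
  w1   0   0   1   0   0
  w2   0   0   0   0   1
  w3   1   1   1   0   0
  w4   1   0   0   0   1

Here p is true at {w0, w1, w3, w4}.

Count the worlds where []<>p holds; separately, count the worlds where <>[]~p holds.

For []<>p:
w0: successors {w1, w2, w3, w4}; <>p there: w1:F, w2:T, w3:T, w4:T. ✗
w1: successors {w2}; <>p there: w2:T. ✓
w2: successors {w4}; <>p there: w4:T. ✓
w3: successors {w0, w1, w2}; <>p there: w0:T, w1:F, w2:T. ✗
w4: successors {w0, w4}; <>p there: w0:T, w4:T. ✓
— 3 worlds.
For <>[]~p:
w0: successors {w1, w2, w3, w4}; []~p there: w1:T, w2:F, w3:F, w4:F. ✓
w1: successors {w2}; []~p there: w2:F. ✗
w2: successors {w4}; []~p there: w4:F. ✗
w3: successors {w0, w1, w2}; []~p there: w0:F, w1:T, w2:F. ✓
w4: successors {w0, w4}; []~p there: w0:F, w4:F. ✗
— 2 worlds.

3 and 2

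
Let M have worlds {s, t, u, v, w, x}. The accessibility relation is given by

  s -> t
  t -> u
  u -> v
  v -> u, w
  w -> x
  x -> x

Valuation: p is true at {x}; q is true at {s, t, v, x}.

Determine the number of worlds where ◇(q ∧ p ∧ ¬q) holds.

0

s: successors {t}; q ∧ p ∧ ¬q there: t:F. ✗
t: successors {u}; q ∧ p ∧ ¬q there: u:F. ✗
u: successors {v}; q ∧ p ∧ ¬q there: v:F. ✗
v: successors {u, w}; q ∧ p ∧ ¬q there: u:F, w:F. ✗
w: successors {x}; q ∧ p ∧ ¬q there: x:F. ✗
x: successors {x}; q ∧ p ∧ ¬q there: x:F. ✗
Satisfying worlds: ∅.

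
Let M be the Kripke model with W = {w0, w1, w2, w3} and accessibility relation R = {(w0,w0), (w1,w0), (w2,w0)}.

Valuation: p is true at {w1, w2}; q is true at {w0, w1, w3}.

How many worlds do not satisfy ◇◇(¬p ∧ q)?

1

w0: successors {w0}; ◇(¬p ∧ q) there: w0:T. ✓
w1: successors {w0}; ◇(¬p ∧ q) there: w0:T. ✓
w2: successors {w0}; ◇(¬p ∧ q) there: w0:T. ✓
w3: no successors, so ◇◇(¬p ∧ q) fails. ✗
Satisfying worlds: {w0, w1, w2}.
So ◇◇(¬p ∧ q) fails at the other 1 world.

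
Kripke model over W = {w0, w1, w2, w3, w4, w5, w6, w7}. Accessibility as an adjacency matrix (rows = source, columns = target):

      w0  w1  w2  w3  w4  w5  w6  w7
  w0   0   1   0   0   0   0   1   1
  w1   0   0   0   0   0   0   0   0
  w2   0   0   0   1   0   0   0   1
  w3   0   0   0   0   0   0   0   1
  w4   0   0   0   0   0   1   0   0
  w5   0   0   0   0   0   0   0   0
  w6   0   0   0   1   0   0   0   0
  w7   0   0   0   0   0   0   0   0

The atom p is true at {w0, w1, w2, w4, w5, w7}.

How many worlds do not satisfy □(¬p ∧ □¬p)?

5

w0: successors {w1, w6, w7}; ¬p ∧ □¬p there: w1:F, w6:T, w7:F. ✗
w1: no successors, so □(¬p ∧ □¬p) holds vacuously. ✓
w2: successors {w3, w7}; ¬p ∧ □¬p there: w3:F, w7:F. ✗
w3: successors {w7}; ¬p ∧ □¬p there: w7:F. ✗
w4: successors {w5}; ¬p ∧ □¬p there: w5:F. ✗
w5: no successors, so □(¬p ∧ □¬p) holds vacuously. ✓
w6: successors {w3}; ¬p ∧ □¬p there: w3:F. ✗
w7: no successors, so □(¬p ∧ □¬p) holds vacuously. ✓
Satisfying worlds: {w1, w5, w7}.
So □(¬p ∧ □¬p) fails at the other 5 worlds.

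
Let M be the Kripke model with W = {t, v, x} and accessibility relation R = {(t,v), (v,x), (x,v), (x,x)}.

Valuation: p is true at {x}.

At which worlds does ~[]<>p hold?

t: []<>p is T. ✗
v: []<>p is T. ✗
x: []<>p is T. ✗

∅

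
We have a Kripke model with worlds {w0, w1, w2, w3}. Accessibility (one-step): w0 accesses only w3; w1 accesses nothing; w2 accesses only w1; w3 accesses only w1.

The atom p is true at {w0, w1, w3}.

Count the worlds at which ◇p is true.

w0: successors {w3}; p there: w3:T. ✓
w1: no successors, so ◇p fails. ✗
w2: successors {w1}; p there: w1:T. ✓
w3: successors {w1}; p there: w1:T. ✓
Satisfying worlds: {w0, w2, w3}.

3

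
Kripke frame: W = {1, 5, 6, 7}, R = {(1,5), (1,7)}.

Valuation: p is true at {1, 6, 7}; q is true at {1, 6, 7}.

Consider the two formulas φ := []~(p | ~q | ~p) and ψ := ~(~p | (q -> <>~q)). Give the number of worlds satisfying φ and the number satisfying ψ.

For []~(p | ~q | ~p):
1: successors {5, 7}; ~(p | ~q | ~p) there: 5:F, 7:F. ✗
5: no successors, so []~(p | ~q | ~p) holds vacuously. ✓
6: no successors, so []~(p | ~q | ~p) holds vacuously. ✓
7: no successors, so []~(p | ~q | ~p) holds vacuously. ✓
— 3 worlds.
For ~(~p | (q -> <>~q)):
1: ~p | (q -> <>~q) is T. ✗
5: ~p | (q -> <>~q) is T. ✗
6: ~p | (q -> <>~q) is F. ✓
7: ~p | (q -> <>~q) is F. ✓
— 2 worlds.

3 and 2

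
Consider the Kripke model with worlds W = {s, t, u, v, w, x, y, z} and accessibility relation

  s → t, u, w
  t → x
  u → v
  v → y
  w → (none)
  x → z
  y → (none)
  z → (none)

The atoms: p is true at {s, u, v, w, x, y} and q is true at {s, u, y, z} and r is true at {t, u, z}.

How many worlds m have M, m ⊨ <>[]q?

5

s: successors {t, u, w}; []q there: t:F, u:F, w:T. ✓
t: successors {x}; []q there: x:T. ✓
u: successors {v}; []q there: v:T. ✓
v: successors {y}; []q there: y:T. ✓
w: no successors, so <>[]q fails. ✗
x: successors {z}; []q there: z:T. ✓
y: no successors, so <>[]q fails. ✗
z: no successors, so <>[]q fails. ✗
Satisfying worlds: {s, t, u, v, x}.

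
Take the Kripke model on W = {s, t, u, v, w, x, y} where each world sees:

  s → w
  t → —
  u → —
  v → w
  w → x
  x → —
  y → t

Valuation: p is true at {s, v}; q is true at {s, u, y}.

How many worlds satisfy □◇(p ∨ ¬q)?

5

s: successors {w}; ◇(p ∨ ¬q) there: w:T. ✓
t: no successors, so □◇(p ∨ ¬q) holds vacuously. ✓
u: no successors, so □◇(p ∨ ¬q) holds vacuously. ✓
v: successors {w}; ◇(p ∨ ¬q) there: w:T. ✓
w: successors {x}; ◇(p ∨ ¬q) there: x:F. ✗
x: no successors, so □◇(p ∨ ¬q) holds vacuously. ✓
y: successors {t}; ◇(p ∨ ¬q) there: t:F. ✗
Satisfying worlds: {s, t, u, v, x}.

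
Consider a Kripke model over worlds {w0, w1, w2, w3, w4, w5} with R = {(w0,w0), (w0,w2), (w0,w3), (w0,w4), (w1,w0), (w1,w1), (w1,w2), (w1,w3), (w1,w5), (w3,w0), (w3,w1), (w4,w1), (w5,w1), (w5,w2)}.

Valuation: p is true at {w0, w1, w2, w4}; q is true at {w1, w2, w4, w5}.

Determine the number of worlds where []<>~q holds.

3

w0: successors {w0, w2, w3, w4}; <>~q there: w0:T, w2:F, w3:T, w4:F. ✗
w1: successors {w0, w1, w2, w3, w5}; <>~q there: w0:T, w1:T, w2:F, w3:T, w5:F. ✗
w2: no successors, so []<>~q holds vacuously. ✓
w3: successors {w0, w1}; <>~q there: w0:T, w1:T. ✓
w4: successors {w1}; <>~q there: w1:T. ✓
w5: successors {w1, w2}; <>~q there: w1:T, w2:F. ✗
Satisfying worlds: {w2, w3, w4}.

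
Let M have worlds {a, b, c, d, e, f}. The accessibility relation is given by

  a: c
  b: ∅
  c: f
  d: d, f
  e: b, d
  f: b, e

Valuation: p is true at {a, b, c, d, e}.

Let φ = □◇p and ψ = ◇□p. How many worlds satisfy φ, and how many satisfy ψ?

For □◇p:
a: successors {c}; ◇p there: c:F. ✗
b: no successors, so □◇p holds vacuously. ✓
c: successors {f}; ◇p there: f:T. ✓
d: successors {d, f}; ◇p there: d:T, f:T. ✓
e: successors {b, d}; ◇p there: b:F, d:T. ✗
f: successors {b, e}; ◇p there: b:F, e:T. ✗
— 3 worlds.
For ◇□p:
a: successors {c}; □p there: c:F. ✗
b: no successors, so ◇□p fails. ✗
c: successors {f}; □p there: f:T. ✓
d: successors {d, f}; □p there: d:F, f:T. ✓
e: successors {b, d}; □p there: b:T, d:F. ✓
f: successors {b, e}; □p there: b:T, e:T. ✓
— 4 worlds.

3 and 4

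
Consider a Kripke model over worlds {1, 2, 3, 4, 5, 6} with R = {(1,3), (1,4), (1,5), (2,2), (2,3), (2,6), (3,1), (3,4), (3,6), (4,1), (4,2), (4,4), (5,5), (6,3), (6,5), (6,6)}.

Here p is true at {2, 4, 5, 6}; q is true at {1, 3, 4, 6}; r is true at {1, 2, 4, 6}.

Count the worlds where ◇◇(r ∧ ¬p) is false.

1: successors {3, 4, 5}; ◇(r ∧ ¬p) there: 3:T, 4:T, 5:F. ✓
2: successors {2, 3, 6}; ◇(r ∧ ¬p) there: 2:F, 3:T, 6:F. ✓
3: successors {1, 4, 6}; ◇(r ∧ ¬p) there: 1:F, 4:T, 6:F. ✓
4: successors {1, 2, 4}; ◇(r ∧ ¬p) there: 1:F, 2:F, 4:T. ✓
5: successors {5}; ◇(r ∧ ¬p) there: 5:F. ✗
6: successors {3, 5, 6}; ◇(r ∧ ¬p) there: 3:T, 5:F, 6:F. ✓
Satisfying worlds: {1, 2, 3, 4, 6}.
So ◇◇(r ∧ ¬p) fails at the other 1 world.

1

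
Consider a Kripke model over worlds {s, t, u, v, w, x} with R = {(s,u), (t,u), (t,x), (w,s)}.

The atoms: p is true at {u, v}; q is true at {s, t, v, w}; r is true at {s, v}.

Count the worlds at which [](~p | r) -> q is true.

s: [](~p | r) is F, q is T. ✓
t: [](~p | r) is F, q is T. ✓
u: [](~p | r) is T, q is F. ✗
v: [](~p | r) is T, q is T. ✓
w: [](~p | r) is T, q is T. ✓
x: [](~p | r) is T, q is F. ✗
Satisfying worlds: {s, t, v, w}.

4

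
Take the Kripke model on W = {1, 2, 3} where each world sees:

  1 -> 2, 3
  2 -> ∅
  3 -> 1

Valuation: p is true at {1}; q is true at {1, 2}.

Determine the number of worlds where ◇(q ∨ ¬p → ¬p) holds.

1

1: successors {2, 3}; q ∨ ¬p → ¬p there: 2:T, 3:T. ✓
2: no successors, so ◇(q ∨ ¬p → ¬p) fails. ✗
3: successors {1}; q ∨ ¬p → ¬p there: 1:F. ✗
Satisfying worlds: {1}.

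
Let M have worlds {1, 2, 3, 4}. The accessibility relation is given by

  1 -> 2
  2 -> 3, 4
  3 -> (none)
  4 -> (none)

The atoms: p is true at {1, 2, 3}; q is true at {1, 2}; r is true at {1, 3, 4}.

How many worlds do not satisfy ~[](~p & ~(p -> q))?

2

1: [](~p & ~(p -> q)) is F. ✓
2: [](~p & ~(p -> q)) is F. ✓
3: [](~p & ~(p -> q)) is T. ✗
4: [](~p & ~(p -> q)) is T. ✗
Satisfying worlds: {1, 2}.
So ~[](~p & ~(p -> q)) fails at the other 2 worlds.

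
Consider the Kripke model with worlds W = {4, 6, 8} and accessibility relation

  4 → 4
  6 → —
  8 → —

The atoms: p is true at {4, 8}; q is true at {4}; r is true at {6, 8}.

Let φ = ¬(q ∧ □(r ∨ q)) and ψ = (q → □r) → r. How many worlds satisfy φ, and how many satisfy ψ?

2 and 3

For ¬(q ∧ □(r ∨ q)):
4: q ∧ □(r ∨ q) is T. ✗
6: q ∧ □(r ∨ q) is F. ✓
8: q ∧ □(r ∨ q) is F. ✓
— 2 worlds.
For (q → □r) → r:
4: q → □r is F, r is F. ✓
6: q → □r is T, r is T. ✓
8: q → □r is T, r is T. ✓
— 3 worlds.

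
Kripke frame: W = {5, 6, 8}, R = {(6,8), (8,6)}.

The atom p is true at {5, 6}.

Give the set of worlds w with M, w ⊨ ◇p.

{8}

5: no successors, so ◇p fails. ✗
6: successors {8}; p there: 8:F. ✗
8: successors {6}; p there: 6:T. ✓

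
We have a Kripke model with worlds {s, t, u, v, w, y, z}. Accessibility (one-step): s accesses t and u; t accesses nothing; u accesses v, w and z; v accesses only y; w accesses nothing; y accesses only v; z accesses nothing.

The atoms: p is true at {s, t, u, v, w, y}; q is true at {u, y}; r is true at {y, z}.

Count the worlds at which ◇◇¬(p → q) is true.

s: successors {t, u}; ◇¬(p → q) there: t:F, u:T. ✓
t: no successors, so ◇◇¬(p → q) fails. ✗
u: successors {v, w, z}; ◇¬(p → q) there: v:F, w:F, z:F. ✗
v: successors {y}; ◇¬(p → q) there: y:T. ✓
w: no successors, so ◇◇¬(p → q) fails. ✗
y: successors {v}; ◇¬(p → q) there: v:F. ✗
z: no successors, so ◇◇¬(p → q) fails. ✗
Satisfying worlds: {s, v}.

2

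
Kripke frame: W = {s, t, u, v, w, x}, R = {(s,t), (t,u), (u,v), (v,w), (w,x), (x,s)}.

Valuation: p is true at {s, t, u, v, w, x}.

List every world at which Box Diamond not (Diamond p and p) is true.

s: successors {t}; Diamond not (Diamond p and p) there: t:F. ✗
t: successors {u}; Diamond not (Diamond p and p) there: u:F. ✗
u: successors {v}; Diamond not (Diamond p and p) there: v:F. ✗
v: successors {w}; Diamond not (Diamond p and p) there: w:F. ✗
w: successors {x}; Diamond not (Diamond p and p) there: x:F. ✗
x: successors {s}; Diamond not (Diamond p and p) there: s:F. ✗

∅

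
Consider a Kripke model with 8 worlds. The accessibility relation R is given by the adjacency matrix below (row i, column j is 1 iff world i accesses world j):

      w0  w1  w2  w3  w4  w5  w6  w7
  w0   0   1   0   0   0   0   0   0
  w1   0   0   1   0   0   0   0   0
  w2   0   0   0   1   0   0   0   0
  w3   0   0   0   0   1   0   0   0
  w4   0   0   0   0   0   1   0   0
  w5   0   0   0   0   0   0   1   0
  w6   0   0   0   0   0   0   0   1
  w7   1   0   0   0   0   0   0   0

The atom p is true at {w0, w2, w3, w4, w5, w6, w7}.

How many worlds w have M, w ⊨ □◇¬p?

w0: successors {w1}; ◇¬p there: w1:F. ✗
w1: successors {w2}; ◇¬p there: w2:F. ✗
w2: successors {w3}; ◇¬p there: w3:F. ✗
w3: successors {w4}; ◇¬p there: w4:F. ✗
w4: successors {w5}; ◇¬p there: w5:F. ✗
w5: successors {w6}; ◇¬p there: w6:F. ✗
w6: successors {w7}; ◇¬p there: w7:F. ✗
w7: successors {w0}; ◇¬p there: w0:T. ✓
Satisfying worlds: {w7}.

1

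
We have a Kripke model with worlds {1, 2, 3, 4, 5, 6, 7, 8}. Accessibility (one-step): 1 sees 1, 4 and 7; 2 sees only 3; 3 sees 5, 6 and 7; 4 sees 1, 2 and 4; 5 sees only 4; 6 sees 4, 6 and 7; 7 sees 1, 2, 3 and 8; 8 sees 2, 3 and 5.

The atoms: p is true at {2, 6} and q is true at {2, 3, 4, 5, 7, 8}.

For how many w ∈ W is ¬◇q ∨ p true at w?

2

1: ¬◇q is F, p is F. ✗
2: ¬◇q is F, p is T. ✓
3: ¬◇q is F, p is F. ✗
4: ¬◇q is F, p is F. ✗
5: ¬◇q is F, p is F. ✗
6: ¬◇q is F, p is T. ✓
7: ¬◇q is F, p is F. ✗
8: ¬◇q is F, p is F. ✗
Satisfying worlds: {2, 6}.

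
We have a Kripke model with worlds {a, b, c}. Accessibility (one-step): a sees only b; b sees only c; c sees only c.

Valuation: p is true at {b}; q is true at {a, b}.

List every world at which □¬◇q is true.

a: successors {b}; ¬◇q there: b:T. ✓
b: successors {c}; ¬◇q there: c:T. ✓
c: successors {c}; ¬◇q there: c:T. ✓

{a, b, c}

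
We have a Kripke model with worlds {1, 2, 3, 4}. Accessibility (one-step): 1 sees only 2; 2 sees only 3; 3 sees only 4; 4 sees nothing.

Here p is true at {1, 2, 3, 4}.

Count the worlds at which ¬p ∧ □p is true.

1: ¬p is F, □p is T. ✗
2: ¬p is F, □p is T. ✗
3: ¬p is F, □p is T. ✗
4: ¬p is F, □p is T. ✗
Satisfying worlds: ∅.

0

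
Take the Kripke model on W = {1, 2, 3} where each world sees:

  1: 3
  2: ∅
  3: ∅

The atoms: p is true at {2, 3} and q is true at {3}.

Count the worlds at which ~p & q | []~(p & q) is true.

2

1: ~p & q is F, []~(p & q) is F. ✗
2: ~p & q is F, []~(p & q) is T. ✓
3: ~p & q is F, []~(p & q) is T. ✓
Satisfying worlds: {2, 3}.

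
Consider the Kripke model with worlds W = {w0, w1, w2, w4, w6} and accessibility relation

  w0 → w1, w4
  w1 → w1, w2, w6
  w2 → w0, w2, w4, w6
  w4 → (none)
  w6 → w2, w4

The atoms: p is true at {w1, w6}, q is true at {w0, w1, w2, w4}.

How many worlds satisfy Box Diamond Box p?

1

w0: successors {w1, w4}; Diamond Box p there: w1:F, w4:F. ✗
w1: successors {w1, w2, w6}; Diamond Box p there: w1:F, w2:T, w6:T. ✗
w2: successors {w0, w2, w4, w6}; Diamond Box p there: w0:T, w2:T, w4:F, w6:T. ✗
w4: no successors, so Box Diamond Box p holds vacuously. ✓
w6: successors {w2, w4}; Diamond Box p there: w2:T, w4:F. ✗
Satisfying worlds: {w4}.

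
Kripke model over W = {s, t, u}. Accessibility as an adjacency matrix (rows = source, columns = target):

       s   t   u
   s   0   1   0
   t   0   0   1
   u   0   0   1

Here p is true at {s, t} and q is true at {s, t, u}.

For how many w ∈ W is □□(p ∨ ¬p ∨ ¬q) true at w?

s: successors {t}; □(p ∨ ¬p ∨ ¬q) there: t:T. ✓
t: successors {u}; □(p ∨ ¬p ∨ ¬q) there: u:T. ✓
u: successors {u}; □(p ∨ ¬p ∨ ¬q) there: u:T. ✓
Satisfying worlds: {s, t, u}.

3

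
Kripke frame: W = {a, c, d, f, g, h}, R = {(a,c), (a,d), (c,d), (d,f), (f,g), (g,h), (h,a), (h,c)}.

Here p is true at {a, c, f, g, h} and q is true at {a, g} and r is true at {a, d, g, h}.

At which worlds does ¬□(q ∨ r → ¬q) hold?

a: □(q ∨ r → ¬q) is T. ✗
c: □(q ∨ r → ¬q) is T. ✗
d: □(q ∨ r → ¬q) is T. ✗
f: □(q ∨ r → ¬q) is F. ✓
g: □(q ∨ r → ¬q) is T. ✗
h: □(q ∨ r → ¬q) is F. ✓

{f, h}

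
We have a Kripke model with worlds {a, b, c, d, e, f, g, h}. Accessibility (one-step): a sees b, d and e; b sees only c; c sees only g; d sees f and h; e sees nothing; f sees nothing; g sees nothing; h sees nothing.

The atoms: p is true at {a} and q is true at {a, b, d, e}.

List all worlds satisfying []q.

a: successors {b, d, e}; q there: b:T, d:T, e:T. ✓
b: successors {c}; q there: c:F. ✗
c: successors {g}; q there: g:F. ✗
d: successors {f, h}; q there: f:F, h:F. ✗
e: no successors, so []q holds vacuously. ✓
f: no successors, so []q holds vacuously. ✓
g: no successors, so []q holds vacuously. ✓
h: no successors, so []q holds vacuously. ✓

{a, e, f, g, h}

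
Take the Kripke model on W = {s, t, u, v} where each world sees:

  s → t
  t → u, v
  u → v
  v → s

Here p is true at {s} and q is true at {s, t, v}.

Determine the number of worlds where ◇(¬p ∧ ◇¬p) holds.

s: successors {t}; ¬p ∧ ◇¬p there: t:T. ✓
t: successors {u, v}; ¬p ∧ ◇¬p there: u:T, v:F. ✓
u: successors {v}; ¬p ∧ ◇¬p there: v:F. ✗
v: successors {s}; ¬p ∧ ◇¬p there: s:F. ✗
Satisfying worlds: {s, t}.

2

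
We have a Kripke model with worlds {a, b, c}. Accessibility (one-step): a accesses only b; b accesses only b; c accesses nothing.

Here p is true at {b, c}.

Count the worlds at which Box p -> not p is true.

a: Box p is T, not p is T. ✓
b: Box p is T, not p is F. ✗
c: Box p is T, not p is F. ✗
Satisfying worlds: {a}.

1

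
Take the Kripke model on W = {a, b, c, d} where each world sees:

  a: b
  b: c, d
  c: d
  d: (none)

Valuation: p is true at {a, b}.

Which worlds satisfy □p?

a: successors {b}; p there: b:T. ✓
b: successors {c, d}; p there: c:F, d:F. ✗
c: successors {d}; p there: d:F. ✗
d: no successors, so □p holds vacuously. ✓

{a, d}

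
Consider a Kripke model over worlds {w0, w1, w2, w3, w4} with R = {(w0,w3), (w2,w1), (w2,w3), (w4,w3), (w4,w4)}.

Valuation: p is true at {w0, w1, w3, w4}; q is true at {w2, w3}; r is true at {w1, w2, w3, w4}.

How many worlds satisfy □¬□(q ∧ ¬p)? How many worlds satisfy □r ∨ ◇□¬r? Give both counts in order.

For □¬□(q ∧ ¬p):
w0: successors {w3}; ¬□(q ∧ ¬p) there: w3:F. ✗
w1: no successors, so □¬□(q ∧ ¬p) holds vacuously. ✓
w2: successors {w1, w3}; ¬□(q ∧ ¬p) there: w1:F, w3:F. ✗
w3: no successors, so □¬□(q ∧ ¬p) holds vacuously. ✓
w4: successors {w3, w4}; ¬□(q ∧ ¬p) there: w3:F, w4:T. ✗
— 2 worlds.
For □r ∨ ◇□¬r:
w0: □r is T, ◇□¬r is T. ✓
w1: □r is T, ◇□¬r is F. ✓
w2: □r is T, ◇□¬r is T. ✓
w3: □r is T, ◇□¬r is F. ✓
w4: □r is T, ◇□¬r is T. ✓
— 5 worlds.

2 and 5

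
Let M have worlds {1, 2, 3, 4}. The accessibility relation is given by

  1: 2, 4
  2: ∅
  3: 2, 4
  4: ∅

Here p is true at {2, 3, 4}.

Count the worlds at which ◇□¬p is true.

1: successors {2, 4}; □¬p there: 2:T, 4:T. ✓
2: no successors, so ◇□¬p fails. ✗
3: successors {2, 4}; □¬p there: 2:T, 4:T. ✓
4: no successors, so ◇□¬p fails. ✗
Satisfying worlds: {1, 3}.

2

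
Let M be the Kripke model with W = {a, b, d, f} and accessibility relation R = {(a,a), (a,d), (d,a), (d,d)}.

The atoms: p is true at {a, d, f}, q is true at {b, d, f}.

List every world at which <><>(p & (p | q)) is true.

a: successors {a, d}; <>(p & (p | q)) there: a:T, d:T. ✓
b: no successors, so <><>(p & (p | q)) fails. ✗
d: successors {a, d}; <>(p & (p | q)) there: a:T, d:T. ✓
f: no successors, so <><>(p & (p | q)) fails. ✗

{a, d}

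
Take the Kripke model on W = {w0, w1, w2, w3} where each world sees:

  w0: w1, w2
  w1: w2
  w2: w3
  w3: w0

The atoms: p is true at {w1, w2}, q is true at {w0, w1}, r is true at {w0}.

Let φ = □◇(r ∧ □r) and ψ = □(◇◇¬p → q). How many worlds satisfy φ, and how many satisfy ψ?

0 and 2

For □◇(r ∧ □r):
w0: successors {w1, w2}; ◇(r ∧ □r) there: w1:F, w2:F. ✗
w1: successors {w2}; ◇(r ∧ □r) there: w2:F. ✗
w2: successors {w3}; ◇(r ∧ □r) there: w3:F. ✗
w3: successors {w0}; ◇(r ∧ □r) there: w0:F. ✗
— 0 worlds.
For □(◇◇¬p → q):
w0: successors {w1, w2}; ◇◇¬p → q there: w1:T, w2:F. ✗
w1: successors {w2}; ◇◇¬p → q there: w2:F. ✗
w2: successors {w3}; ◇◇¬p → q there: w3:T. ✓
w3: successors {w0}; ◇◇¬p → q there: w0:T. ✓
— 2 worlds.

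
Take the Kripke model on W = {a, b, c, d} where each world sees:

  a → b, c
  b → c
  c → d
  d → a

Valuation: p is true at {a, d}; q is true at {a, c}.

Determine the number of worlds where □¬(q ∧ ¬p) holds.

a: successors {b, c}; ¬(q ∧ ¬p) there: b:T, c:F. ✗
b: successors {c}; ¬(q ∧ ¬p) there: c:F. ✗
c: successors {d}; ¬(q ∧ ¬p) there: d:T. ✓
d: successors {a}; ¬(q ∧ ¬p) there: a:T. ✓
Satisfying worlds: {c, d}.

2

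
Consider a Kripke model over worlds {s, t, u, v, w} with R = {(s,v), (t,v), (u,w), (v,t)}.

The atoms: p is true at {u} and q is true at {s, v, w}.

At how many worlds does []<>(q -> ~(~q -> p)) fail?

2

s: successors {v}; <>(q -> ~(~q -> p)) there: v:T. ✓
t: successors {v}; <>(q -> ~(~q -> p)) there: v:T. ✓
u: successors {w}; <>(q -> ~(~q -> p)) there: w:F. ✗
v: successors {t}; <>(q -> ~(~q -> p)) there: t:F. ✗
w: no successors, so []<>(q -> ~(~q -> p)) holds vacuously. ✓
Satisfying worlds: {s, t, w}.
So []<>(q -> ~(~q -> p)) fails at the other 2 worlds.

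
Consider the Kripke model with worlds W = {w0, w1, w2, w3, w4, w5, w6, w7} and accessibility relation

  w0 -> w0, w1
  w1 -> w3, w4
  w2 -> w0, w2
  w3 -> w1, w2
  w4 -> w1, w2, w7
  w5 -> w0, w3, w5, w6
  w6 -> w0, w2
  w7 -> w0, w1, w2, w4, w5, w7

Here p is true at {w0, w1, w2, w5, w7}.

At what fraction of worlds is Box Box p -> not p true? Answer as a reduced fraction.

3/4

w0: Box Box p is F, not p is F. ✓
w1: Box Box p is T, not p is F. ✗
w2: Box Box p is T, not p is F. ✗
w3: Box Box p is F, not p is T. ✓
w4: Box Box p is F, not p is T. ✓
w5: Box Box p is F, not p is F. ✓
w6: Box Box p is T, not p is T. ✓
w7: Box Box p is F, not p is F. ✓
That's 6 of 8 worlds, so 6/8 = 3/4.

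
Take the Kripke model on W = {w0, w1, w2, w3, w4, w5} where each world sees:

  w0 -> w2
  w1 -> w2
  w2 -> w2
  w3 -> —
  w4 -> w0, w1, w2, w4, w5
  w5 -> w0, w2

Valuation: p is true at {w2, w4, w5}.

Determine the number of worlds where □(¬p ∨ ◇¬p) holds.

1

w0: successors {w2}; ¬p ∨ ◇¬p there: w2:F. ✗
w1: successors {w2}; ¬p ∨ ◇¬p there: w2:F. ✗
w2: successors {w2}; ¬p ∨ ◇¬p there: w2:F. ✗
w3: no successors, so □(¬p ∨ ◇¬p) holds vacuously. ✓
w4: successors {w0, w1, w2, w4, w5}; ¬p ∨ ◇¬p there: w0:T, w1:T, w2:F, w4:T, w5:T. ✗
w5: successors {w0, w2}; ¬p ∨ ◇¬p there: w0:T, w2:F. ✗
Satisfying worlds: {w3}.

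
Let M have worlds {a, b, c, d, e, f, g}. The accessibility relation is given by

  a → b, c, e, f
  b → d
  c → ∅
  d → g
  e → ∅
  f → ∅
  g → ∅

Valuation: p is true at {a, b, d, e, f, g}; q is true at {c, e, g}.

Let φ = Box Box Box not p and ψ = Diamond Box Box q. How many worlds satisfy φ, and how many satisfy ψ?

For Box Box Box not p:
a: successors {b, c, e, f}; Box Box not p there: b:F, c:T, e:T, f:T. ✗
b: successors {d}; Box Box not p there: d:T. ✓
c: no successors, so Box Box Box not p holds vacuously. ✓
d: successors {g}; Box Box not p there: g:T. ✓
e: no successors, so Box Box Box not p holds vacuously. ✓
f: no successors, so Box Box Box not p holds vacuously. ✓
g: no successors, so Box Box Box not p holds vacuously. ✓
— 6 worlds.
For Diamond Box Box q:
a: successors {b, c, e, f}; Box Box q there: b:T, c:T, e:T, f:T. ✓
b: successors {d}; Box Box q there: d:T. ✓
c: no successors, so Diamond Box Box q fails. ✗
d: successors {g}; Box Box q there: g:T. ✓
e: no successors, so Diamond Box Box q fails. ✗
f: no successors, so Diamond Box Box q fails. ✗
g: no successors, so Diamond Box Box q fails. ✗
— 3 worlds.

6 and 3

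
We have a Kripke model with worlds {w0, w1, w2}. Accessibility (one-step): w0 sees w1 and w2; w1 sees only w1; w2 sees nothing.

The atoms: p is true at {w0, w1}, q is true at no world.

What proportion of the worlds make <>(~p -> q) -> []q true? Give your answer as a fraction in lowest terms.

w0: <>(~p -> q) is T, []q is F. ✗
w1: <>(~p -> q) is T, []q is F. ✗
w2: <>(~p -> q) is F, []q is T. ✓
That's 1 of 3 worlds, so 1/3.

1/3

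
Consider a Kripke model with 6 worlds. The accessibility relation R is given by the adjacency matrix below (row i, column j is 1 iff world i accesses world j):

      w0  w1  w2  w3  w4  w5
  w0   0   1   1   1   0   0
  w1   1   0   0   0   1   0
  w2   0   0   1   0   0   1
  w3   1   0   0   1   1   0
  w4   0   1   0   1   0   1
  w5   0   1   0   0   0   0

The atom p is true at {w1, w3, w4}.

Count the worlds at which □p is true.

1

w0: successors {w1, w2, w3}; p there: w1:T, w2:F, w3:T. ✗
w1: successors {w0, w4}; p there: w0:F, w4:T. ✗
w2: successors {w2, w5}; p there: w2:F, w5:F. ✗
w3: successors {w0, w3, w4}; p there: w0:F, w3:T, w4:T. ✗
w4: successors {w1, w3, w5}; p there: w1:T, w3:T, w5:F. ✗
w5: successors {w1}; p there: w1:T. ✓
Satisfying worlds: {w5}.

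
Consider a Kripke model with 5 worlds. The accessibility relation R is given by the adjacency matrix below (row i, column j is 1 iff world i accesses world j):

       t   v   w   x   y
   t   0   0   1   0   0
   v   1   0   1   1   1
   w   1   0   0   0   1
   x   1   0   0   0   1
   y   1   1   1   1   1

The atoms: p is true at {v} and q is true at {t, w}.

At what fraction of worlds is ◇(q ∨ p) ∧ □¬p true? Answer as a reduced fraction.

4/5

t: ◇(q ∨ p) is T, □¬p is T. ✓
v: ◇(q ∨ p) is T, □¬p is T. ✓
w: ◇(q ∨ p) is T, □¬p is T. ✓
x: ◇(q ∨ p) is T, □¬p is T. ✓
y: ◇(q ∨ p) is T, □¬p is F. ✗
That's 4 of 5 worlds, so 4/5.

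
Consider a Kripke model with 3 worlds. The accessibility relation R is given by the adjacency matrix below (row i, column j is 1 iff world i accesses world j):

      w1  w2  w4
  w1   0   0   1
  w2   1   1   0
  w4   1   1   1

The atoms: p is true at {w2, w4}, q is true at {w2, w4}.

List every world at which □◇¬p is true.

{w1}

w1: successors {w4}; ◇¬p there: w4:T. ✓
w2: successors {w1, w2}; ◇¬p there: w1:F, w2:T. ✗
w4: successors {w1, w2, w4}; ◇¬p there: w1:F, w2:T, w4:T. ✗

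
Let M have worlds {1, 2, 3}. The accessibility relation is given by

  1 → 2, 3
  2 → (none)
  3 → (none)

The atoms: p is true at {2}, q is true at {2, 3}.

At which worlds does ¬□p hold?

{1}

1: □p is F. ✓
2: □p is T. ✗
3: □p is T. ✗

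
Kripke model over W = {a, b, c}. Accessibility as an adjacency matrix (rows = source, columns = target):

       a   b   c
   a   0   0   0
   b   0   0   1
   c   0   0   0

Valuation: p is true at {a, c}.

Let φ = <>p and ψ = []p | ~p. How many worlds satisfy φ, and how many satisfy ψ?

1 and 3

For <>p:
a: no successors, so <>p fails. ✗
b: successors {c}; p there: c:T. ✓
c: no successors, so <>p fails. ✗
— 1 world.
For []p | ~p:
a: []p is T, ~p is F. ✓
b: []p is T, ~p is T. ✓
c: []p is T, ~p is F. ✓
— 3 worlds.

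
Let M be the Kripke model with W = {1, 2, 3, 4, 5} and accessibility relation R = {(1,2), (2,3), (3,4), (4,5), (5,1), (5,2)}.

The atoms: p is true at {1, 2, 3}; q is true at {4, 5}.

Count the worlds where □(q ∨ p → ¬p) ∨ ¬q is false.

1: □(q ∨ p → ¬p) is F, ¬q is T. ✓
2: □(q ∨ p → ¬p) is F, ¬q is T. ✓
3: □(q ∨ p → ¬p) is T, ¬q is T. ✓
4: □(q ∨ p → ¬p) is T, ¬q is F. ✓
5: □(q ∨ p → ¬p) is F, ¬q is F. ✗
Satisfying worlds: {1, 2, 3, 4}.
So □(q ∨ p → ¬p) ∨ ¬q fails at the other 1 world.

1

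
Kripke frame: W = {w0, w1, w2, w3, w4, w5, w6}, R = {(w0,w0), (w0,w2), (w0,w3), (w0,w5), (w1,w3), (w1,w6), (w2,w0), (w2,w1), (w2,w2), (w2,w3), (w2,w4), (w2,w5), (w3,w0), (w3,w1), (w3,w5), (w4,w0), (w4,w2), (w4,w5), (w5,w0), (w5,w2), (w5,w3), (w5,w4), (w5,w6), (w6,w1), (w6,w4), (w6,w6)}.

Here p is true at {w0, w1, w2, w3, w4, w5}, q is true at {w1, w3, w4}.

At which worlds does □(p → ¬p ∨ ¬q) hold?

w0: successors {w0, w2, w3, w5}; p → ¬p ∨ ¬q there: w0:T, w2:T, w3:F, w5:T. ✗
w1: successors {w3, w6}; p → ¬p ∨ ¬q there: w3:F, w6:T. ✗
w2: successors {w0, w1, w2, w3, w4, w5}; p → ¬p ∨ ¬q there: w0:T, w1:F, w2:T, w3:F, w4:F, w5:T. ✗
w3: successors {w0, w1, w5}; p → ¬p ∨ ¬q there: w0:T, w1:F, w5:T. ✗
w4: successors {w0, w2, w5}; p → ¬p ∨ ¬q there: w0:T, w2:T, w5:T. ✓
w5: successors {w0, w2, w3, w4, w6}; p → ¬p ∨ ¬q there: w0:T, w2:T, w3:F, w4:F, w6:T. ✗
w6: successors {w1, w4, w6}; p → ¬p ∨ ¬q there: w1:F, w4:F, w6:T. ✗

{w4}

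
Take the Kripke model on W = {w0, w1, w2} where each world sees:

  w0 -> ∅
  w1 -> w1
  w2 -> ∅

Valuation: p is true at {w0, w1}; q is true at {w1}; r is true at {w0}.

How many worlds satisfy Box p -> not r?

2

w0: Box p is T, not r is F. ✗
w1: Box p is T, not r is T. ✓
w2: Box p is T, not r is T. ✓
Satisfying worlds: {w1, w2}.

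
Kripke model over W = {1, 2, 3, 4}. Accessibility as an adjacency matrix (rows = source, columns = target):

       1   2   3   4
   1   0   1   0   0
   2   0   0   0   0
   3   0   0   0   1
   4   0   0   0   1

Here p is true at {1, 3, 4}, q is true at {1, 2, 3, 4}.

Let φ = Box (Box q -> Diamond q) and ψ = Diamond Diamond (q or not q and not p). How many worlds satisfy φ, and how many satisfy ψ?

3 and 2

For Box (Box q -> Diamond q):
1: successors {2}; Box q -> Diamond q there: 2:F. ✗
2: no successors, so Box (Box q -> Diamond q) holds vacuously. ✓
3: successors {4}; Box q -> Diamond q there: 4:T. ✓
4: successors {4}; Box q -> Diamond q there: 4:T. ✓
— 3 worlds.
For Diamond Diamond (q or not q and not p):
1: successors {2}; Diamond (q or not q and not p) there: 2:F. ✗
2: no successors, so Diamond Diamond (q or not q and not p) fails. ✗
3: successors {4}; Diamond (q or not q and not p) there: 4:T. ✓
4: successors {4}; Diamond (q or not q and not p) there: 4:T. ✓
— 2 worlds.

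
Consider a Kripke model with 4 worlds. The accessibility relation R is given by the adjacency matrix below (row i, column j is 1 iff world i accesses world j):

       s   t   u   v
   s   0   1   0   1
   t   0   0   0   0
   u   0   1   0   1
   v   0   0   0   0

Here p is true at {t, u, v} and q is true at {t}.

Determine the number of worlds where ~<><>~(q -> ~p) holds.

4

s: <><>~(q -> ~p) is F. ✓
t: <><>~(q -> ~p) is F. ✓
u: <><>~(q -> ~p) is F. ✓
v: <><>~(q -> ~p) is F. ✓
Satisfying worlds: {s, t, u, v}.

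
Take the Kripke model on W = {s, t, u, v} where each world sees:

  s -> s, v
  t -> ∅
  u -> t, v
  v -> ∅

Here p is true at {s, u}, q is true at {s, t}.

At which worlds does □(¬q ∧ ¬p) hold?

s: successors {s, v}; ¬q ∧ ¬p there: s:F, v:T. ✗
t: no successors, so □(¬q ∧ ¬p) holds vacuously. ✓
u: successors {t, v}; ¬q ∧ ¬p there: t:F, v:T. ✗
v: no successors, so □(¬q ∧ ¬p) holds vacuously. ✓

{t, v}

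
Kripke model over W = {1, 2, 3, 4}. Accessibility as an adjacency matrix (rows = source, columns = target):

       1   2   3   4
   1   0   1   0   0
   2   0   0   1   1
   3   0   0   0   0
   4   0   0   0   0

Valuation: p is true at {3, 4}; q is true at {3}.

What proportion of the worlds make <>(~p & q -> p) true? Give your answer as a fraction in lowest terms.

1: successors {2}; ~p & q -> p there: 2:T. ✓
2: successors {3, 4}; ~p & q -> p there: 3:T, 4:T. ✓
3: no successors, so <>(~p & q -> p) fails. ✗
4: no successors, so <>(~p & q -> p) fails. ✗
That's 2 of 4 worlds, so 2/4 = 1/2.

1/2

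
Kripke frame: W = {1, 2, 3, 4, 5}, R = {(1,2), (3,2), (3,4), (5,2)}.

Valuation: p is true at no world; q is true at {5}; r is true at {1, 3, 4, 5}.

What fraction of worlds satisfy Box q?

2/5

1: successors {2}; q there: 2:F. ✗
2: no successors, so Box q holds vacuously. ✓
3: successors {2, 4}; q there: 2:F, 4:F. ✗
4: no successors, so Box q holds vacuously. ✓
5: successors {2}; q there: 2:F. ✗
That's 2 of 5 worlds, so 2/5.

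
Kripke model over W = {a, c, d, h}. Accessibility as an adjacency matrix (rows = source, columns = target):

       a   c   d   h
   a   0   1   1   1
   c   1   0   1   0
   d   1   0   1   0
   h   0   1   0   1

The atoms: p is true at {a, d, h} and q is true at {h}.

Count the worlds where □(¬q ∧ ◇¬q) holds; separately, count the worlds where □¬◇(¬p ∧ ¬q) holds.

2 and 0

For □(¬q ∧ ◇¬q):
a: successors {c, d, h}; ¬q ∧ ◇¬q there: c:T, d:T, h:F. ✗
c: successors {a, d}; ¬q ∧ ◇¬q there: a:T, d:T. ✓
d: successors {a, d}; ¬q ∧ ◇¬q there: a:T, d:T. ✓
h: successors {c, h}; ¬q ∧ ◇¬q there: c:T, h:F. ✗
— 2 worlds.
For □¬◇(¬p ∧ ¬q):
a: successors {c, d, h}; ¬◇(¬p ∧ ¬q) there: c:T, d:T, h:F. ✗
c: successors {a, d}; ¬◇(¬p ∧ ¬q) there: a:F, d:T. ✗
d: successors {a, d}; ¬◇(¬p ∧ ¬q) there: a:F, d:T. ✗
h: successors {c, h}; ¬◇(¬p ∧ ¬q) there: c:T, h:F. ✗
— 0 worlds.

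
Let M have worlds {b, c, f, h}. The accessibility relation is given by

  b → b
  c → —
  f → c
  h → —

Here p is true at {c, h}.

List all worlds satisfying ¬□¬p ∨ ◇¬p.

b: ¬□¬p is F, ◇¬p is T. ✓
c: ¬□¬p is F, ◇¬p is F. ✗
f: ¬□¬p is T, ◇¬p is F. ✓
h: ¬□¬p is F, ◇¬p is F. ✗

{b, f}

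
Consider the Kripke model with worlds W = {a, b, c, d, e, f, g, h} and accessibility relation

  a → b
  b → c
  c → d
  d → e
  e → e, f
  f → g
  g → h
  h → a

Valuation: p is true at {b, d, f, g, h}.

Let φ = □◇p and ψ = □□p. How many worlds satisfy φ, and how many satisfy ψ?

For □◇p:
a: successors {b}; ◇p there: b:F. ✗
b: successors {c}; ◇p there: c:T. ✓
c: successors {d}; ◇p there: d:F. ✗
d: successors {e}; ◇p there: e:T. ✓
e: successors {e, f}; ◇p there: e:T, f:T. ✓
f: successors {g}; ◇p there: g:T. ✓
g: successors {h}; ◇p there: h:F. ✗
h: successors {a}; ◇p there: a:T. ✓
— 5 worlds.
For □□p:
a: successors {b}; □p there: b:F. ✗
b: successors {c}; □p there: c:T. ✓
c: successors {d}; □p there: d:F. ✗
d: successors {e}; □p there: e:F. ✗
e: successors {e, f}; □p there: e:F, f:T. ✗
f: successors {g}; □p there: g:T. ✓
g: successors {h}; □p there: h:F. ✗
h: successors {a}; □p there: a:T. ✓
— 3 worlds.

5 and 3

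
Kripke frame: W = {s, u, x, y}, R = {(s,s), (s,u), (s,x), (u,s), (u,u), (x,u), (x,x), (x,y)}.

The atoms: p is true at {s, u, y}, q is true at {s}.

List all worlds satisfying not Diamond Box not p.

{s, u, y}

s: Diamond Box not p is F. ✓
u: Diamond Box not p is F. ✓
x: Diamond Box not p is T. ✗
y: Diamond Box not p is F. ✓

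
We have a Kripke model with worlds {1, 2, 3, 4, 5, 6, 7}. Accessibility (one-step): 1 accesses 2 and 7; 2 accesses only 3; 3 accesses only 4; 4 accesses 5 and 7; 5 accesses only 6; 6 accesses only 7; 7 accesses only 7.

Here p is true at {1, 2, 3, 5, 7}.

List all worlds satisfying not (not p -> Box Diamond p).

1: not p -> Box Diamond p is T. ✗
2: not p -> Box Diamond p is T. ✗
3: not p -> Box Diamond p is T. ✗
4: not p -> Box Diamond p is F. ✓
5: not p -> Box Diamond p is T. ✗
6: not p -> Box Diamond p is T. ✗
7: not p -> Box Diamond p is T. ✗

{4}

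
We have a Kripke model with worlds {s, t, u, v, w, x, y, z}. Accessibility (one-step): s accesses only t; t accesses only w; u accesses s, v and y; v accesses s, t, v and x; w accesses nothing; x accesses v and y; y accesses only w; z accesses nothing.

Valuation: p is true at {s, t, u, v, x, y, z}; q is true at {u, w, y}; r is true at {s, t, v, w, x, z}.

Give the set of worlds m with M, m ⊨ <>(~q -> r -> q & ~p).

s: successors {t}; ~q -> r -> q & ~p there: t:F. ✗
t: successors {w}; ~q -> r -> q & ~p there: w:T. ✓
u: successors {s, v, y}; ~q -> r -> q & ~p there: s:F, v:F, y:T. ✓
v: successors {s, t, v, x}; ~q -> r -> q & ~p there: s:F, t:F, v:F, x:F. ✗
w: no successors, so <>(~q -> r -> q & ~p) fails. ✗
x: successors {v, y}; ~q -> r -> q & ~p there: v:F, y:T. ✓
y: successors {w}; ~q -> r -> q & ~p there: w:T. ✓
z: no successors, so <>(~q -> r -> q & ~p) fails. ✗

{t, u, x, y}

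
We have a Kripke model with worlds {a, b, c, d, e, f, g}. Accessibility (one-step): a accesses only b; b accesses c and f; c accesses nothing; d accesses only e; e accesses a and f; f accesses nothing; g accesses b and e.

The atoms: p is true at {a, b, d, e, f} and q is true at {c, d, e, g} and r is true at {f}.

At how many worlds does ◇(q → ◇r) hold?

5

a: successors {b}; q → ◇r there: b:T. ✓
b: successors {c, f}; q → ◇r there: c:F, f:T. ✓
c: no successors, so ◇(q → ◇r) fails. ✗
d: successors {e}; q → ◇r there: e:T. ✓
e: successors {a, f}; q → ◇r there: a:T, f:T. ✓
f: no successors, so ◇(q → ◇r) fails. ✗
g: successors {b, e}; q → ◇r there: b:T, e:T. ✓
Satisfying worlds: {a, b, d, e, g}.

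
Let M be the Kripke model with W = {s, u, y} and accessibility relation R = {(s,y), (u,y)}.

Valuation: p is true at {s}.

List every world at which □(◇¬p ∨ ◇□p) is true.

{y}

s: successors {y}; ◇¬p ∨ ◇□p there: y:F. ✗
u: successors {y}; ◇¬p ∨ ◇□p there: y:F. ✗
y: no successors, so □(◇¬p ∨ ◇□p) holds vacuously. ✓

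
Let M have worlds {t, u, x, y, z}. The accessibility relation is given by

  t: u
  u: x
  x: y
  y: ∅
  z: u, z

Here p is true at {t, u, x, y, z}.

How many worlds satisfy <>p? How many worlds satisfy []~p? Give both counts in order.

For <>p:
t: successors {u}; p there: u:T. ✓
u: successors {x}; p there: x:T. ✓
x: successors {y}; p there: y:T. ✓
y: no successors, so <>p fails. ✗
z: successors {u, z}; p there: u:T, z:T. ✓
— 4 worlds.
For []~p:
t: successors {u}; ~p there: u:F. ✗
u: successors {x}; ~p there: x:F. ✗
x: successors {y}; ~p there: y:F. ✗
y: no successors, so []~p holds vacuously. ✓
z: successors {u, z}; ~p there: u:F, z:F. ✗
— 1 world.

4 and 1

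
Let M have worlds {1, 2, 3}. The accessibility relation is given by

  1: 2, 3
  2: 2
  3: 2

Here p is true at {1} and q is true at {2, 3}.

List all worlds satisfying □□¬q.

∅

1: successors {2, 3}; □¬q there: 2:F, 3:F. ✗
2: successors {2}; □¬q there: 2:F. ✗
3: successors {2}; □¬q there: 2:F. ✗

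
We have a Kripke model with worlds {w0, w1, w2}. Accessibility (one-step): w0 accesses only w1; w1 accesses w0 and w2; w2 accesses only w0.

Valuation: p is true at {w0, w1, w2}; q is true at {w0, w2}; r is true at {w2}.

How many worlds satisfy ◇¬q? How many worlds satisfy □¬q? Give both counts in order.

For ◇¬q:
w0: successors {w1}; ¬q there: w1:T. ✓
w1: successors {w0, w2}; ¬q there: w0:F, w2:F. ✗
w2: successors {w0}; ¬q there: w0:F. ✗
— 1 world.
For □¬q:
w0: successors {w1}; ¬q there: w1:T. ✓
w1: successors {w0, w2}; ¬q there: w0:F, w2:F. ✗
w2: successors {w0}; ¬q there: w0:F. ✗
— 1 world.

1 and 1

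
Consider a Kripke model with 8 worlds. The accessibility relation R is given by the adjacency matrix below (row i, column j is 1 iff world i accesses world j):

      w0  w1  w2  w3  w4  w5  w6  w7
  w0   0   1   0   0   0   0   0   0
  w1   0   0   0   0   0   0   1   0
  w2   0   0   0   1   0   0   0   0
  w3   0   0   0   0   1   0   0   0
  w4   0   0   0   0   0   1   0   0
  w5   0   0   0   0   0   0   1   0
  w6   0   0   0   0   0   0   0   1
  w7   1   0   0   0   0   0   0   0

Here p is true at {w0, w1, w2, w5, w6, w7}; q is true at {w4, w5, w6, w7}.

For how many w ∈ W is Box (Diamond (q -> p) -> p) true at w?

w0: successors {w1}; Diamond (q -> p) -> p there: w1:T. ✓
w1: successors {w6}; Diamond (q -> p) -> p there: w6:T. ✓
w2: successors {w3}; Diamond (q -> p) -> p there: w3:T. ✓
w3: successors {w4}; Diamond (q -> p) -> p there: w4:F. ✗
w4: successors {w5}; Diamond (q -> p) -> p there: w5:T. ✓
w5: successors {w6}; Diamond (q -> p) -> p there: w6:T. ✓
w6: successors {w7}; Diamond (q -> p) -> p there: w7:T. ✓
w7: successors {w0}; Diamond (q -> p) -> p there: w0:T. ✓
Satisfying worlds: {w0, w1, w2, w4, w5, w6, w7}.

7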